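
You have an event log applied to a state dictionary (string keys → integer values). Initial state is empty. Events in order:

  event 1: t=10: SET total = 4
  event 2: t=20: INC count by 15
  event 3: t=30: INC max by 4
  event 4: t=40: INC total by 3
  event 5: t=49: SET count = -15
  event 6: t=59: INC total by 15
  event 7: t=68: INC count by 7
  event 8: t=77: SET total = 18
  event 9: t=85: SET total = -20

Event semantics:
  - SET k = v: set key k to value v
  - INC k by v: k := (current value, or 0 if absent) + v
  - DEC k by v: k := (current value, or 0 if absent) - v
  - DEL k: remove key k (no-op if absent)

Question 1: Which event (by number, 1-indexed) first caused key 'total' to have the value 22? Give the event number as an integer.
Looking for first event where total becomes 22:
  event 1: total = 4
  event 2: total = 4
  event 3: total = 4
  event 4: total = 7
  event 5: total = 7
  event 6: total 7 -> 22  <-- first match

Answer: 6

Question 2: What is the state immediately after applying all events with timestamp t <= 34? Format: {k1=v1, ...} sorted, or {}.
Answer: {count=15, max=4, total=4}

Derivation:
Apply events with t <= 34 (3 events):
  after event 1 (t=10: SET total = 4): {total=4}
  after event 2 (t=20: INC count by 15): {count=15, total=4}
  after event 3 (t=30: INC max by 4): {count=15, max=4, total=4}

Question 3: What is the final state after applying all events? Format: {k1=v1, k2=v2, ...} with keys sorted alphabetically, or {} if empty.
  after event 1 (t=10: SET total = 4): {total=4}
  after event 2 (t=20: INC count by 15): {count=15, total=4}
  after event 3 (t=30: INC max by 4): {count=15, max=4, total=4}
  after event 4 (t=40: INC total by 3): {count=15, max=4, total=7}
  after event 5 (t=49: SET count = -15): {count=-15, max=4, total=7}
  after event 6 (t=59: INC total by 15): {count=-15, max=4, total=22}
  after event 7 (t=68: INC count by 7): {count=-8, max=4, total=22}
  after event 8 (t=77: SET total = 18): {count=-8, max=4, total=18}
  after event 9 (t=85: SET total = -20): {count=-8, max=4, total=-20}

Answer: {count=-8, max=4, total=-20}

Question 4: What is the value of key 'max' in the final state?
Track key 'max' through all 9 events:
  event 1 (t=10: SET total = 4): max unchanged
  event 2 (t=20: INC count by 15): max unchanged
  event 3 (t=30: INC max by 4): max (absent) -> 4
  event 4 (t=40: INC total by 3): max unchanged
  event 5 (t=49: SET count = -15): max unchanged
  event 6 (t=59: INC total by 15): max unchanged
  event 7 (t=68: INC count by 7): max unchanged
  event 8 (t=77: SET total = 18): max unchanged
  event 9 (t=85: SET total = -20): max unchanged
Final: max = 4

Answer: 4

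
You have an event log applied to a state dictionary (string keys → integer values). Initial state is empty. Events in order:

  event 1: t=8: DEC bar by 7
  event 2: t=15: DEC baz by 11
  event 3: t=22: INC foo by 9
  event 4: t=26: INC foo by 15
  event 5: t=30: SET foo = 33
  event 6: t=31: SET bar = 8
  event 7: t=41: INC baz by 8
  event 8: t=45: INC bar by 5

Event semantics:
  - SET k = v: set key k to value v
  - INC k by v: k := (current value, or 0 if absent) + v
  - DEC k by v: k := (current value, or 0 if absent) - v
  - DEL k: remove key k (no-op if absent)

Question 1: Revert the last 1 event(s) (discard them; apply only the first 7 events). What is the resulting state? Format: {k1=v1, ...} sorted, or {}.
Keep first 7 events (discard last 1):
  after event 1 (t=8: DEC bar by 7): {bar=-7}
  after event 2 (t=15: DEC baz by 11): {bar=-7, baz=-11}
  after event 3 (t=22: INC foo by 9): {bar=-7, baz=-11, foo=9}
  after event 4 (t=26: INC foo by 15): {bar=-7, baz=-11, foo=24}
  after event 5 (t=30: SET foo = 33): {bar=-7, baz=-11, foo=33}
  after event 6 (t=31: SET bar = 8): {bar=8, baz=-11, foo=33}
  after event 7 (t=41: INC baz by 8): {bar=8, baz=-3, foo=33}

Answer: {bar=8, baz=-3, foo=33}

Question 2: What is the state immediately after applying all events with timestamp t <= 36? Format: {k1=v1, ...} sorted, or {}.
Answer: {bar=8, baz=-11, foo=33}

Derivation:
Apply events with t <= 36 (6 events):
  after event 1 (t=8: DEC bar by 7): {bar=-7}
  after event 2 (t=15: DEC baz by 11): {bar=-7, baz=-11}
  after event 3 (t=22: INC foo by 9): {bar=-7, baz=-11, foo=9}
  after event 4 (t=26: INC foo by 15): {bar=-7, baz=-11, foo=24}
  after event 5 (t=30: SET foo = 33): {bar=-7, baz=-11, foo=33}
  after event 6 (t=31: SET bar = 8): {bar=8, baz=-11, foo=33}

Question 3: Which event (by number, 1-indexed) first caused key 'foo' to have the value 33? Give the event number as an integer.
Looking for first event where foo becomes 33:
  event 3: foo = 9
  event 4: foo = 24
  event 5: foo 24 -> 33  <-- first match

Answer: 5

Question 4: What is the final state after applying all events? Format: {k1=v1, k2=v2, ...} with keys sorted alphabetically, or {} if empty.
  after event 1 (t=8: DEC bar by 7): {bar=-7}
  after event 2 (t=15: DEC baz by 11): {bar=-7, baz=-11}
  after event 3 (t=22: INC foo by 9): {bar=-7, baz=-11, foo=9}
  after event 4 (t=26: INC foo by 15): {bar=-7, baz=-11, foo=24}
  after event 5 (t=30: SET foo = 33): {bar=-7, baz=-11, foo=33}
  after event 6 (t=31: SET bar = 8): {bar=8, baz=-11, foo=33}
  after event 7 (t=41: INC baz by 8): {bar=8, baz=-3, foo=33}
  after event 8 (t=45: INC bar by 5): {bar=13, baz=-3, foo=33}

Answer: {bar=13, baz=-3, foo=33}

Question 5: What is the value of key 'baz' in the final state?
Answer: -3

Derivation:
Track key 'baz' through all 8 events:
  event 1 (t=8: DEC bar by 7): baz unchanged
  event 2 (t=15: DEC baz by 11): baz (absent) -> -11
  event 3 (t=22: INC foo by 9): baz unchanged
  event 4 (t=26: INC foo by 15): baz unchanged
  event 5 (t=30: SET foo = 33): baz unchanged
  event 6 (t=31: SET bar = 8): baz unchanged
  event 7 (t=41: INC baz by 8): baz -11 -> -3
  event 8 (t=45: INC bar by 5): baz unchanged
Final: baz = -3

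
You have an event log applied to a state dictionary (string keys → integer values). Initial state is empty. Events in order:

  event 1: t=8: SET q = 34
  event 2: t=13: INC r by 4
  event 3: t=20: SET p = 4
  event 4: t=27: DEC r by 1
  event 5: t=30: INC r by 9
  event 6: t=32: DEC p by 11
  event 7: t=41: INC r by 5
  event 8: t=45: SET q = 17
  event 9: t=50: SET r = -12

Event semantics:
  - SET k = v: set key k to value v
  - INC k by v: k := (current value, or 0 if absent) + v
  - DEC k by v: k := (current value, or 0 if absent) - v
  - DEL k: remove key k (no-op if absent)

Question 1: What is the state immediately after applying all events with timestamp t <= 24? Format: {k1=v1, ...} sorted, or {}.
Answer: {p=4, q=34, r=4}

Derivation:
Apply events with t <= 24 (3 events):
  after event 1 (t=8: SET q = 34): {q=34}
  after event 2 (t=13: INC r by 4): {q=34, r=4}
  after event 3 (t=20: SET p = 4): {p=4, q=34, r=4}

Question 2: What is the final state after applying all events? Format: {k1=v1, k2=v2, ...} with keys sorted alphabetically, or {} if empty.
  after event 1 (t=8: SET q = 34): {q=34}
  after event 2 (t=13: INC r by 4): {q=34, r=4}
  after event 3 (t=20: SET p = 4): {p=4, q=34, r=4}
  after event 4 (t=27: DEC r by 1): {p=4, q=34, r=3}
  after event 5 (t=30: INC r by 9): {p=4, q=34, r=12}
  after event 6 (t=32: DEC p by 11): {p=-7, q=34, r=12}
  after event 7 (t=41: INC r by 5): {p=-7, q=34, r=17}
  after event 8 (t=45: SET q = 17): {p=-7, q=17, r=17}
  after event 9 (t=50: SET r = -12): {p=-7, q=17, r=-12}

Answer: {p=-7, q=17, r=-12}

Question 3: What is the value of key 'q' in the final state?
Answer: 17

Derivation:
Track key 'q' through all 9 events:
  event 1 (t=8: SET q = 34): q (absent) -> 34
  event 2 (t=13: INC r by 4): q unchanged
  event 3 (t=20: SET p = 4): q unchanged
  event 4 (t=27: DEC r by 1): q unchanged
  event 5 (t=30: INC r by 9): q unchanged
  event 6 (t=32: DEC p by 11): q unchanged
  event 7 (t=41: INC r by 5): q unchanged
  event 8 (t=45: SET q = 17): q 34 -> 17
  event 9 (t=50: SET r = -12): q unchanged
Final: q = 17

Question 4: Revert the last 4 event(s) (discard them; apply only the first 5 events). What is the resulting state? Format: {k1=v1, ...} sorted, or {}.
Keep first 5 events (discard last 4):
  after event 1 (t=8: SET q = 34): {q=34}
  after event 2 (t=13: INC r by 4): {q=34, r=4}
  after event 3 (t=20: SET p = 4): {p=4, q=34, r=4}
  after event 4 (t=27: DEC r by 1): {p=4, q=34, r=3}
  after event 5 (t=30: INC r by 9): {p=4, q=34, r=12}

Answer: {p=4, q=34, r=12}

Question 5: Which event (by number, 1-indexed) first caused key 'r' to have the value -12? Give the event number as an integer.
Answer: 9

Derivation:
Looking for first event where r becomes -12:
  event 2: r = 4
  event 3: r = 4
  event 4: r = 3
  event 5: r = 12
  event 6: r = 12
  event 7: r = 17
  event 8: r = 17
  event 9: r 17 -> -12  <-- first match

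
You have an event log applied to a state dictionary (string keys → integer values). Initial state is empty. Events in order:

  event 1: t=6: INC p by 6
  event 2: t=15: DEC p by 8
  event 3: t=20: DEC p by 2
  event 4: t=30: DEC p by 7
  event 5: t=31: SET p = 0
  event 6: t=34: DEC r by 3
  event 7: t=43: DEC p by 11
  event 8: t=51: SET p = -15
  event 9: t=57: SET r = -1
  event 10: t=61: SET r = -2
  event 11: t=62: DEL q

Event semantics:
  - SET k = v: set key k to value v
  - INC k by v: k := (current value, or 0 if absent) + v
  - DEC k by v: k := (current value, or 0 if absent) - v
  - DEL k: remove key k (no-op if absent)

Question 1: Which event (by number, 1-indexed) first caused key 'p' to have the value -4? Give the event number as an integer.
Answer: 3

Derivation:
Looking for first event where p becomes -4:
  event 1: p = 6
  event 2: p = -2
  event 3: p -2 -> -4  <-- first match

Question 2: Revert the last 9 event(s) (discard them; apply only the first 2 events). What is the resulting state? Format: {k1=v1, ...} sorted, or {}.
Keep first 2 events (discard last 9):
  after event 1 (t=6: INC p by 6): {p=6}
  after event 2 (t=15: DEC p by 8): {p=-2}

Answer: {p=-2}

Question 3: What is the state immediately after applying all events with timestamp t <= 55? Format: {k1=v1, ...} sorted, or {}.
Answer: {p=-15, r=-3}

Derivation:
Apply events with t <= 55 (8 events):
  after event 1 (t=6: INC p by 6): {p=6}
  after event 2 (t=15: DEC p by 8): {p=-2}
  after event 3 (t=20: DEC p by 2): {p=-4}
  after event 4 (t=30: DEC p by 7): {p=-11}
  after event 5 (t=31: SET p = 0): {p=0}
  after event 6 (t=34: DEC r by 3): {p=0, r=-3}
  after event 7 (t=43: DEC p by 11): {p=-11, r=-3}
  after event 8 (t=51: SET p = -15): {p=-15, r=-3}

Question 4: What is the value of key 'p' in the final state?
Track key 'p' through all 11 events:
  event 1 (t=6: INC p by 6): p (absent) -> 6
  event 2 (t=15: DEC p by 8): p 6 -> -2
  event 3 (t=20: DEC p by 2): p -2 -> -4
  event 4 (t=30: DEC p by 7): p -4 -> -11
  event 5 (t=31: SET p = 0): p -11 -> 0
  event 6 (t=34: DEC r by 3): p unchanged
  event 7 (t=43: DEC p by 11): p 0 -> -11
  event 8 (t=51: SET p = -15): p -11 -> -15
  event 9 (t=57: SET r = -1): p unchanged
  event 10 (t=61: SET r = -2): p unchanged
  event 11 (t=62: DEL q): p unchanged
Final: p = -15

Answer: -15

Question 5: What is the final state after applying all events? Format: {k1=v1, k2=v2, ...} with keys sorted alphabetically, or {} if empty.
Answer: {p=-15, r=-2}

Derivation:
  after event 1 (t=6: INC p by 6): {p=6}
  after event 2 (t=15: DEC p by 8): {p=-2}
  after event 3 (t=20: DEC p by 2): {p=-4}
  after event 4 (t=30: DEC p by 7): {p=-11}
  after event 5 (t=31: SET p = 0): {p=0}
  after event 6 (t=34: DEC r by 3): {p=0, r=-3}
  after event 7 (t=43: DEC p by 11): {p=-11, r=-3}
  after event 8 (t=51: SET p = -15): {p=-15, r=-3}
  after event 9 (t=57: SET r = -1): {p=-15, r=-1}
  after event 10 (t=61: SET r = -2): {p=-15, r=-2}
  after event 11 (t=62: DEL q): {p=-15, r=-2}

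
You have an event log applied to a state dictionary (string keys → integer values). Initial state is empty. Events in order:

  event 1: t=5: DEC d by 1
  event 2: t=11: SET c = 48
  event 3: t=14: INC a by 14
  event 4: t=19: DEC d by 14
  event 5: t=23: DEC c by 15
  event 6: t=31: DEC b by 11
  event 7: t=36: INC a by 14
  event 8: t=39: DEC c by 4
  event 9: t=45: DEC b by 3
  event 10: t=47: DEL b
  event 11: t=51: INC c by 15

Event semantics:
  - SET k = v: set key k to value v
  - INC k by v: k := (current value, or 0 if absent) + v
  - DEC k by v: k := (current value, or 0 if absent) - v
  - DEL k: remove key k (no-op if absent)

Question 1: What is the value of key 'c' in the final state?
Answer: 44

Derivation:
Track key 'c' through all 11 events:
  event 1 (t=5: DEC d by 1): c unchanged
  event 2 (t=11: SET c = 48): c (absent) -> 48
  event 3 (t=14: INC a by 14): c unchanged
  event 4 (t=19: DEC d by 14): c unchanged
  event 5 (t=23: DEC c by 15): c 48 -> 33
  event 6 (t=31: DEC b by 11): c unchanged
  event 7 (t=36: INC a by 14): c unchanged
  event 8 (t=39: DEC c by 4): c 33 -> 29
  event 9 (t=45: DEC b by 3): c unchanged
  event 10 (t=47: DEL b): c unchanged
  event 11 (t=51: INC c by 15): c 29 -> 44
Final: c = 44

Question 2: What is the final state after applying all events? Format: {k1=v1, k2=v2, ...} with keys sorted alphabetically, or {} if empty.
Answer: {a=28, c=44, d=-15}

Derivation:
  after event 1 (t=5: DEC d by 1): {d=-1}
  after event 2 (t=11: SET c = 48): {c=48, d=-1}
  after event 3 (t=14: INC a by 14): {a=14, c=48, d=-1}
  after event 4 (t=19: DEC d by 14): {a=14, c=48, d=-15}
  after event 5 (t=23: DEC c by 15): {a=14, c=33, d=-15}
  after event 6 (t=31: DEC b by 11): {a=14, b=-11, c=33, d=-15}
  after event 7 (t=36: INC a by 14): {a=28, b=-11, c=33, d=-15}
  after event 8 (t=39: DEC c by 4): {a=28, b=-11, c=29, d=-15}
  after event 9 (t=45: DEC b by 3): {a=28, b=-14, c=29, d=-15}
  after event 10 (t=47: DEL b): {a=28, c=29, d=-15}
  after event 11 (t=51: INC c by 15): {a=28, c=44, d=-15}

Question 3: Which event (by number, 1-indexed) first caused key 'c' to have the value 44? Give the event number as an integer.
Answer: 11

Derivation:
Looking for first event where c becomes 44:
  event 2: c = 48
  event 3: c = 48
  event 4: c = 48
  event 5: c = 33
  event 6: c = 33
  event 7: c = 33
  event 8: c = 29
  event 9: c = 29
  event 10: c = 29
  event 11: c 29 -> 44  <-- first match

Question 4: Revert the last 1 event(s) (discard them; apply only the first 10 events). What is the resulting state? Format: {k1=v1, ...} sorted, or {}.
Keep first 10 events (discard last 1):
  after event 1 (t=5: DEC d by 1): {d=-1}
  after event 2 (t=11: SET c = 48): {c=48, d=-1}
  after event 3 (t=14: INC a by 14): {a=14, c=48, d=-1}
  after event 4 (t=19: DEC d by 14): {a=14, c=48, d=-15}
  after event 5 (t=23: DEC c by 15): {a=14, c=33, d=-15}
  after event 6 (t=31: DEC b by 11): {a=14, b=-11, c=33, d=-15}
  after event 7 (t=36: INC a by 14): {a=28, b=-11, c=33, d=-15}
  after event 8 (t=39: DEC c by 4): {a=28, b=-11, c=29, d=-15}
  after event 9 (t=45: DEC b by 3): {a=28, b=-14, c=29, d=-15}
  after event 10 (t=47: DEL b): {a=28, c=29, d=-15}

Answer: {a=28, c=29, d=-15}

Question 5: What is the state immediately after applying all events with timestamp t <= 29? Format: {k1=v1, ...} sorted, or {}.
Answer: {a=14, c=33, d=-15}

Derivation:
Apply events with t <= 29 (5 events):
  after event 1 (t=5: DEC d by 1): {d=-1}
  after event 2 (t=11: SET c = 48): {c=48, d=-1}
  after event 3 (t=14: INC a by 14): {a=14, c=48, d=-1}
  after event 4 (t=19: DEC d by 14): {a=14, c=48, d=-15}
  after event 5 (t=23: DEC c by 15): {a=14, c=33, d=-15}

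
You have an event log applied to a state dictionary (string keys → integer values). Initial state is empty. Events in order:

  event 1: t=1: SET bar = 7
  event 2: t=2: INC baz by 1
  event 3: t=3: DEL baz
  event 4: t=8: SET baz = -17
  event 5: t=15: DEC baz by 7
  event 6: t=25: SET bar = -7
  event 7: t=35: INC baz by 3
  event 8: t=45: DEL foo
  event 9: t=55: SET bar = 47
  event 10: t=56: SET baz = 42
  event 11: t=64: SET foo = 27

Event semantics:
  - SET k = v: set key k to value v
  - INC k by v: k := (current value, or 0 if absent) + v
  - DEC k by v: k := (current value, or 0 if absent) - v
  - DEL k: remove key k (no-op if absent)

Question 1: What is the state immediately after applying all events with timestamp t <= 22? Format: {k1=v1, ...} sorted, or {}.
Answer: {bar=7, baz=-24}

Derivation:
Apply events with t <= 22 (5 events):
  after event 1 (t=1: SET bar = 7): {bar=7}
  after event 2 (t=2: INC baz by 1): {bar=7, baz=1}
  after event 3 (t=3: DEL baz): {bar=7}
  after event 4 (t=8: SET baz = -17): {bar=7, baz=-17}
  after event 5 (t=15: DEC baz by 7): {bar=7, baz=-24}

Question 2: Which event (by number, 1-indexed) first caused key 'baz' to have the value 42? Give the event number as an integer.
Answer: 10

Derivation:
Looking for first event where baz becomes 42:
  event 2: baz = 1
  event 3: baz = (absent)
  event 4: baz = -17
  event 5: baz = -24
  event 6: baz = -24
  event 7: baz = -21
  event 8: baz = -21
  event 9: baz = -21
  event 10: baz -21 -> 42  <-- first match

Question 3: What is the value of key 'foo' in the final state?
Answer: 27

Derivation:
Track key 'foo' through all 11 events:
  event 1 (t=1: SET bar = 7): foo unchanged
  event 2 (t=2: INC baz by 1): foo unchanged
  event 3 (t=3: DEL baz): foo unchanged
  event 4 (t=8: SET baz = -17): foo unchanged
  event 5 (t=15: DEC baz by 7): foo unchanged
  event 6 (t=25: SET bar = -7): foo unchanged
  event 7 (t=35: INC baz by 3): foo unchanged
  event 8 (t=45: DEL foo): foo (absent) -> (absent)
  event 9 (t=55: SET bar = 47): foo unchanged
  event 10 (t=56: SET baz = 42): foo unchanged
  event 11 (t=64: SET foo = 27): foo (absent) -> 27
Final: foo = 27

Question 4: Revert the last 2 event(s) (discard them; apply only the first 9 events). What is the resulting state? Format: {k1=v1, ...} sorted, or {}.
Keep first 9 events (discard last 2):
  after event 1 (t=1: SET bar = 7): {bar=7}
  after event 2 (t=2: INC baz by 1): {bar=7, baz=1}
  after event 3 (t=3: DEL baz): {bar=7}
  after event 4 (t=8: SET baz = -17): {bar=7, baz=-17}
  after event 5 (t=15: DEC baz by 7): {bar=7, baz=-24}
  after event 6 (t=25: SET bar = -7): {bar=-7, baz=-24}
  after event 7 (t=35: INC baz by 3): {bar=-7, baz=-21}
  after event 8 (t=45: DEL foo): {bar=-7, baz=-21}
  after event 9 (t=55: SET bar = 47): {bar=47, baz=-21}

Answer: {bar=47, baz=-21}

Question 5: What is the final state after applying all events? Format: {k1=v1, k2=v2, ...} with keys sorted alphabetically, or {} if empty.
Answer: {bar=47, baz=42, foo=27}

Derivation:
  after event 1 (t=1: SET bar = 7): {bar=7}
  after event 2 (t=2: INC baz by 1): {bar=7, baz=1}
  after event 3 (t=3: DEL baz): {bar=7}
  after event 4 (t=8: SET baz = -17): {bar=7, baz=-17}
  after event 5 (t=15: DEC baz by 7): {bar=7, baz=-24}
  after event 6 (t=25: SET bar = -7): {bar=-7, baz=-24}
  after event 7 (t=35: INC baz by 3): {bar=-7, baz=-21}
  after event 8 (t=45: DEL foo): {bar=-7, baz=-21}
  after event 9 (t=55: SET bar = 47): {bar=47, baz=-21}
  after event 10 (t=56: SET baz = 42): {bar=47, baz=42}
  after event 11 (t=64: SET foo = 27): {bar=47, baz=42, foo=27}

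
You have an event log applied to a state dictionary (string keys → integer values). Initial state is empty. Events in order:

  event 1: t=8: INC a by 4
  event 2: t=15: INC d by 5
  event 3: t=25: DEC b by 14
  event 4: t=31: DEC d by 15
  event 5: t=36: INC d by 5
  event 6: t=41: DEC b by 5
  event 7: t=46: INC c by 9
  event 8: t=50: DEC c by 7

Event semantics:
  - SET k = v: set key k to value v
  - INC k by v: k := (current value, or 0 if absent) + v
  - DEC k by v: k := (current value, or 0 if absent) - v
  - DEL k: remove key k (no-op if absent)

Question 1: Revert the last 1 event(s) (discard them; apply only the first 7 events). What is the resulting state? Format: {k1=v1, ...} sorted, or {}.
Answer: {a=4, b=-19, c=9, d=-5}

Derivation:
Keep first 7 events (discard last 1):
  after event 1 (t=8: INC a by 4): {a=4}
  after event 2 (t=15: INC d by 5): {a=4, d=5}
  after event 3 (t=25: DEC b by 14): {a=4, b=-14, d=5}
  after event 4 (t=31: DEC d by 15): {a=4, b=-14, d=-10}
  after event 5 (t=36: INC d by 5): {a=4, b=-14, d=-5}
  after event 6 (t=41: DEC b by 5): {a=4, b=-19, d=-5}
  after event 7 (t=46: INC c by 9): {a=4, b=-19, c=9, d=-5}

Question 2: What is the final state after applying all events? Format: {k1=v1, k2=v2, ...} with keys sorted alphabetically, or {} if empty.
Answer: {a=4, b=-19, c=2, d=-5}

Derivation:
  after event 1 (t=8: INC a by 4): {a=4}
  after event 2 (t=15: INC d by 5): {a=4, d=5}
  after event 3 (t=25: DEC b by 14): {a=4, b=-14, d=5}
  after event 4 (t=31: DEC d by 15): {a=4, b=-14, d=-10}
  after event 5 (t=36: INC d by 5): {a=4, b=-14, d=-5}
  after event 6 (t=41: DEC b by 5): {a=4, b=-19, d=-5}
  after event 7 (t=46: INC c by 9): {a=4, b=-19, c=9, d=-5}
  after event 8 (t=50: DEC c by 7): {a=4, b=-19, c=2, d=-5}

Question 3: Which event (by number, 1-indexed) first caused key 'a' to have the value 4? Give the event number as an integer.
Looking for first event where a becomes 4:
  event 1: a (absent) -> 4  <-- first match

Answer: 1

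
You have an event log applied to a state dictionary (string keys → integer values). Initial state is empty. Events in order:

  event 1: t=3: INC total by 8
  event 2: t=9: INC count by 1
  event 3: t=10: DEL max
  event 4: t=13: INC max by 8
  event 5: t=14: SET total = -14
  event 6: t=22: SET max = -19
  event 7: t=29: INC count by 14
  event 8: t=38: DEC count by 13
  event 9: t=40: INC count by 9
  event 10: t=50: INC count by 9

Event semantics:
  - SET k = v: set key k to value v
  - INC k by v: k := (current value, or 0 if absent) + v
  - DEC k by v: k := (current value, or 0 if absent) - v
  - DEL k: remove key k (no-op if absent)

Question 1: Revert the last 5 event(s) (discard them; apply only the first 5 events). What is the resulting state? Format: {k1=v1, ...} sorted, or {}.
Keep first 5 events (discard last 5):
  after event 1 (t=3: INC total by 8): {total=8}
  after event 2 (t=9: INC count by 1): {count=1, total=8}
  after event 3 (t=10: DEL max): {count=1, total=8}
  after event 4 (t=13: INC max by 8): {count=1, max=8, total=8}
  after event 5 (t=14: SET total = -14): {count=1, max=8, total=-14}

Answer: {count=1, max=8, total=-14}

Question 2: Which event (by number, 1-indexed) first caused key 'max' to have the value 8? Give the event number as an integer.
Answer: 4

Derivation:
Looking for first event where max becomes 8:
  event 4: max (absent) -> 8  <-- first match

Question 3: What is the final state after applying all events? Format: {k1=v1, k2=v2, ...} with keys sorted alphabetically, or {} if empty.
  after event 1 (t=3: INC total by 8): {total=8}
  after event 2 (t=9: INC count by 1): {count=1, total=8}
  after event 3 (t=10: DEL max): {count=1, total=8}
  after event 4 (t=13: INC max by 8): {count=1, max=8, total=8}
  after event 5 (t=14: SET total = -14): {count=1, max=8, total=-14}
  after event 6 (t=22: SET max = -19): {count=1, max=-19, total=-14}
  after event 7 (t=29: INC count by 14): {count=15, max=-19, total=-14}
  after event 8 (t=38: DEC count by 13): {count=2, max=-19, total=-14}
  after event 9 (t=40: INC count by 9): {count=11, max=-19, total=-14}
  after event 10 (t=50: INC count by 9): {count=20, max=-19, total=-14}

Answer: {count=20, max=-19, total=-14}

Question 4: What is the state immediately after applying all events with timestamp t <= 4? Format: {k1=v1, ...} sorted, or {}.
Apply events with t <= 4 (1 events):
  after event 1 (t=3: INC total by 8): {total=8}

Answer: {total=8}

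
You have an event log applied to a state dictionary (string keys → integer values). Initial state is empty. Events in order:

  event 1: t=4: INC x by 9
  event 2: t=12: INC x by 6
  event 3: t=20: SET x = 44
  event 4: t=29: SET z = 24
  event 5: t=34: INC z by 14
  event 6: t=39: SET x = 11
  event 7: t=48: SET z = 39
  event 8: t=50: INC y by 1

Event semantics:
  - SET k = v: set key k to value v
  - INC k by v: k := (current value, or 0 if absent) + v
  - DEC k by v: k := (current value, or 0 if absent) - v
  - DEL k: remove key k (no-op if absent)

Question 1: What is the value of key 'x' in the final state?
Answer: 11

Derivation:
Track key 'x' through all 8 events:
  event 1 (t=4: INC x by 9): x (absent) -> 9
  event 2 (t=12: INC x by 6): x 9 -> 15
  event 3 (t=20: SET x = 44): x 15 -> 44
  event 4 (t=29: SET z = 24): x unchanged
  event 5 (t=34: INC z by 14): x unchanged
  event 6 (t=39: SET x = 11): x 44 -> 11
  event 7 (t=48: SET z = 39): x unchanged
  event 8 (t=50: INC y by 1): x unchanged
Final: x = 11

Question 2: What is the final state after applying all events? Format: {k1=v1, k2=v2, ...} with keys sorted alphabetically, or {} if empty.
Answer: {x=11, y=1, z=39}

Derivation:
  after event 1 (t=4: INC x by 9): {x=9}
  after event 2 (t=12: INC x by 6): {x=15}
  after event 3 (t=20: SET x = 44): {x=44}
  after event 4 (t=29: SET z = 24): {x=44, z=24}
  after event 5 (t=34: INC z by 14): {x=44, z=38}
  after event 6 (t=39: SET x = 11): {x=11, z=38}
  after event 7 (t=48: SET z = 39): {x=11, z=39}
  after event 8 (t=50: INC y by 1): {x=11, y=1, z=39}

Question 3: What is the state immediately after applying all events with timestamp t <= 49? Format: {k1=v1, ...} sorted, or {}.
Apply events with t <= 49 (7 events):
  after event 1 (t=4: INC x by 9): {x=9}
  after event 2 (t=12: INC x by 6): {x=15}
  after event 3 (t=20: SET x = 44): {x=44}
  after event 4 (t=29: SET z = 24): {x=44, z=24}
  after event 5 (t=34: INC z by 14): {x=44, z=38}
  after event 6 (t=39: SET x = 11): {x=11, z=38}
  after event 7 (t=48: SET z = 39): {x=11, z=39}

Answer: {x=11, z=39}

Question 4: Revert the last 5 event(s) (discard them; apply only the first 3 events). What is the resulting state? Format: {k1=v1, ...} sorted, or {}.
Keep first 3 events (discard last 5):
  after event 1 (t=4: INC x by 9): {x=9}
  after event 2 (t=12: INC x by 6): {x=15}
  after event 3 (t=20: SET x = 44): {x=44}

Answer: {x=44}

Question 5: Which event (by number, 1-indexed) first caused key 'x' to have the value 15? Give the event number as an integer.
Answer: 2

Derivation:
Looking for first event where x becomes 15:
  event 1: x = 9
  event 2: x 9 -> 15  <-- first match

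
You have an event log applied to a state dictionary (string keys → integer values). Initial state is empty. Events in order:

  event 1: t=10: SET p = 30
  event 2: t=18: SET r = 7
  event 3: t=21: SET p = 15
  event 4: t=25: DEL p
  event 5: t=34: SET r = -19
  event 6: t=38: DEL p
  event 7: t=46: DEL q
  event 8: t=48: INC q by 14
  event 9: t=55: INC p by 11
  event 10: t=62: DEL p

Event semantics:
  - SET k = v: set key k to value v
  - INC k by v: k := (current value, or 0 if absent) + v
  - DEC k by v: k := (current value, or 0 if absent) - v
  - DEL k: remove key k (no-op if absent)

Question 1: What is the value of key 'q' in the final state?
Track key 'q' through all 10 events:
  event 1 (t=10: SET p = 30): q unchanged
  event 2 (t=18: SET r = 7): q unchanged
  event 3 (t=21: SET p = 15): q unchanged
  event 4 (t=25: DEL p): q unchanged
  event 5 (t=34: SET r = -19): q unchanged
  event 6 (t=38: DEL p): q unchanged
  event 7 (t=46: DEL q): q (absent) -> (absent)
  event 8 (t=48: INC q by 14): q (absent) -> 14
  event 9 (t=55: INC p by 11): q unchanged
  event 10 (t=62: DEL p): q unchanged
Final: q = 14

Answer: 14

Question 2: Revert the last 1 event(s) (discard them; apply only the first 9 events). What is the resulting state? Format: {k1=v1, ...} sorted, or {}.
Keep first 9 events (discard last 1):
  after event 1 (t=10: SET p = 30): {p=30}
  after event 2 (t=18: SET r = 7): {p=30, r=7}
  after event 3 (t=21: SET p = 15): {p=15, r=7}
  after event 4 (t=25: DEL p): {r=7}
  after event 5 (t=34: SET r = -19): {r=-19}
  after event 6 (t=38: DEL p): {r=-19}
  after event 7 (t=46: DEL q): {r=-19}
  after event 8 (t=48: INC q by 14): {q=14, r=-19}
  after event 9 (t=55: INC p by 11): {p=11, q=14, r=-19}

Answer: {p=11, q=14, r=-19}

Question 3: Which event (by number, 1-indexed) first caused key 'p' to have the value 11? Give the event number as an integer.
Looking for first event where p becomes 11:
  event 1: p = 30
  event 2: p = 30
  event 3: p = 15
  event 4: p = (absent)
  event 9: p (absent) -> 11  <-- first match

Answer: 9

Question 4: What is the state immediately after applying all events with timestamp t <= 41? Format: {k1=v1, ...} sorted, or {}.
Answer: {r=-19}

Derivation:
Apply events with t <= 41 (6 events):
  after event 1 (t=10: SET p = 30): {p=30}
  after event 2 (t=18: SET r = 7): {p=30, r=7}
  after event 3 (t=21: SET p = 15): {p=15, r=7}
  after event 4 (t=25: DEL p): {r=7}
  after event 5 (t=34: SET r = -19): {r=-19}
  after event 6 (t=38: DEL p): {r=-19}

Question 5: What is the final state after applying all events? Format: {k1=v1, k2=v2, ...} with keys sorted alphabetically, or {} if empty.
Answer: {q=14, r=-19}

Derivation:
  after event 1 (t=10: SET p = 30): {p=30}
  after event 2 (t=18: SET r = 7): {p=30, r=7}
  after event 3 (t=21: SET p = 15): {p=15, r=7}
  after event 4 (t=25: DEL p): {r=7}
  after event 5 (t=34: SET r = -19): {r=-19}
  after event 6 (t=38: DEL p): {r=-19}
  after event 7 (t=46: DEL q): {r=-19}
  after event 8 (t=48: INC q by 14): {q=14, r=-19}
  after event 9 (t=55: INC p by 11): {p=11, q=14, r=-19}
  after event 10 (t=62: DEL p): {q=14, r=-19}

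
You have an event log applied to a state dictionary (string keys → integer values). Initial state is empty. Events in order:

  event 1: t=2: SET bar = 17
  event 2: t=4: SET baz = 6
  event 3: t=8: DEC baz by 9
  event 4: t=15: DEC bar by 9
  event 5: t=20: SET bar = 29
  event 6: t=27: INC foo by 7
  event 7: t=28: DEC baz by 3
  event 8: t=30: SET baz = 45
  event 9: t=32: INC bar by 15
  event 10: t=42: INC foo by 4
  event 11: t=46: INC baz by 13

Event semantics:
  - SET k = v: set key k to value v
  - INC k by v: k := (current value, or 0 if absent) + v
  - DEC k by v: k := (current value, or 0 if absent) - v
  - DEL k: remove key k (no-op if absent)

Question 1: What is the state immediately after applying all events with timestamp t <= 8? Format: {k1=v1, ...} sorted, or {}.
Apply events with t <= 8 (3 events):
  after event 1 (t=2: SET bar = 17): {bar=17}
  after event 2 (t=4: SET baz = 6): {bar=17, baz=6}
  after event 3 (t=8: DEC baz by 9): {bar=17, baz=-3}

Answer: {bar=17, baz=-3}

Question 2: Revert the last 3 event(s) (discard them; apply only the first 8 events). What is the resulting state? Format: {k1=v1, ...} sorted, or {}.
Keep first 8 events (discard last 3):
  after event 1 (t=2: SET bar = 17): {bar=17}
  after event 2 (t=4: SET baz = 6): {bar=17, baz=6}
  after event 3 (t=8: DEC baz by 9): {bar=17, baz=-3}
  after event 4 (t=15: DEC bar by 9): {bar=8, baz=-3}
  after event 5 (t=20: SET bar = 29): {bar=29, baz=-3}
  after event 6 (t=27: INC foo by 7): {bar=29, baz=-3, foo=7}
  after event 7 (t=28: DEC baz by 3): {bar=29, baz=-6, foo=7}
  after event 8 (t=30: SET baz = 45): {bar=29, baz=45, foo=7}

Answer: {bar=29, baz=45, foo=7}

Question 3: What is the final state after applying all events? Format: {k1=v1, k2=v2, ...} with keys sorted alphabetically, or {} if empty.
  after event 1 (t=2: SET bar = 17): {bar=17}
  after event 2 (t=4: SET baz = 6): {bar=17, baz=6}
  after event 3 (t=8: DEC baz by 9): {bar=17, baz=-3}
  after event 4 (t=15: DEC bar by 9): {bar=8, baz=-3}
  after event 5 (t=20: SET bar = 29): {bar=29, baz=-3}
  after event 6 (t=27: INC foo by 7): {bar=29, baz=-3, foo=7}
  after event 7 (t=28: DEC baz by 3): {bar=29, baz=-6, foo=7}
  after event 8 (t=30: SET baz = 45): {bar=29, baz=45, foo=7}
  after event 9 (t=32: INC bar by 15): {bar=44, baz=45, foo=7}
  after event 10 (t=42: INC foo by 4): {bar=44, baz=45, foo=11}
  after event 11 (t=46: INC baz by 13): {bar=44, baz=58, foo=11}

Answer: {bar=44, baz=58, foo=11}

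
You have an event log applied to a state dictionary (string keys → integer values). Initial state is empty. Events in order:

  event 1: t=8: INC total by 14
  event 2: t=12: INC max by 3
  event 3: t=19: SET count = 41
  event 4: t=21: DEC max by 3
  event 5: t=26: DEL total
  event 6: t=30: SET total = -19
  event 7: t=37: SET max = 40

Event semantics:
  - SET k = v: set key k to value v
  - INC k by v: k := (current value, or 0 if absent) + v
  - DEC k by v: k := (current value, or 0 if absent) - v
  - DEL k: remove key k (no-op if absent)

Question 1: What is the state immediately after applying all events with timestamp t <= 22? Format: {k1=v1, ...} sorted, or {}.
Answer: {count=41, max=0, total=14}

Derivation:
Apply events with t <= 22 (4 events):
  after event 1 (t=8: INC total by 14): {total=14}
  after event 2 (t=12: INC max by 3): {max=3, total=14}
  after event 3 (t=19: SET count = 41): {count=41, max=3, total=14}
  after event 4 (t=21: DEC max by 3): {count=41, max=0, total=14}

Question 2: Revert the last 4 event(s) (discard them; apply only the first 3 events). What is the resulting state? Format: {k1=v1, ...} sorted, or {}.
Keep first 3 events (discard last 4):
  after event 1 (t=8: INC total by 14): {total=14}
  after event 2 (t=12: INC max by 3): {max=3, total=14}
  after event 3 (t=19: SET count = 41): {count=41, max=3, total=14}

Answer: {count=41, max=3, total=14}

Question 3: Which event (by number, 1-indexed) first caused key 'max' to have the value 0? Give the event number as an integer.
Answer: 4

Derivation:
Looking for first event where max becomes 0:
  event 2: max = 3
  event 3: max = 3
  event 4: max 3 -> 0  <-- first match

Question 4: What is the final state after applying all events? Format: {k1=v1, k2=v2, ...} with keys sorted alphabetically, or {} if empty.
Answer: {count=41, max=40, total=-19}

Derivation:
  after event 1 (t=8: INC total by 14): {total=14}
  after event 2 (t=12: INC max by 3): {max=3, total=14}
  after event 3 (t=19: SET count = 41): {count=41, max=3, total=14}
  after event 4 (t=21: DEC max by 3): {count=41, max=0, total=14}
  after event 5 (t=26: DEL total): {count=41, max=0}
  after event 6 (t=30: SET total = -19): {count=41, max=0, total=-19}
  after event 7 (t=37: SET max = 40): {count=41, max=40, total=-19}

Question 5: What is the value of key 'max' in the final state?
Track key 'max' through all 7 events:
  event 1 (t=8: INC total by 14): max unchanged
  event 2 (t=12: INC max by 3): max (absent) -> 3
  event 3 (t=19: SET count = 41): max unchanged
  event 4 (t=21: DEC max by 3): max 3 -> 0
  event 5 (t=26: DEL total): max unchanged
  event 6 (t=30: SET total = -19): max unchanged
  event 7 (t=37: SET max = 40): max 0 -> 40
Final: max = 40

Answer: 40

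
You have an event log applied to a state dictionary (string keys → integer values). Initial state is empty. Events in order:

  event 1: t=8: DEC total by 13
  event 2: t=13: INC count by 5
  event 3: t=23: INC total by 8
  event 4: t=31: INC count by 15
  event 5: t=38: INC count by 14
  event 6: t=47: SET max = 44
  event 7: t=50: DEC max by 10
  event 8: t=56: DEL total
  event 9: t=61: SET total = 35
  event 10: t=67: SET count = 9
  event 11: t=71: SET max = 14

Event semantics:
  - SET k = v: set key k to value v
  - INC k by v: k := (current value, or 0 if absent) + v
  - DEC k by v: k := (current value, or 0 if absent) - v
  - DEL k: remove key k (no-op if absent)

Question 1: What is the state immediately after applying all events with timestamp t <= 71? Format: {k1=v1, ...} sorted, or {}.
Apply events with t <= 71 (11 events):
  after event 1 (t=8: DEC total by 13): {total=-13}
  after event 2 (t=13: INC count by 5): {count=5, total=-13}
  after event 3 (t=23: INC total by 8): {count=5, total=-5}
  after event 4 (t=31: INC count by 15): {count=20, total=-5}
  after event 5 (t=38: INC count by 14): {count=34, total=-5}
  after event 6 (t=47: SET max = 44): {count=34, max=44, total=-5}
  after event 7 (t=50: DEC max by 10): {count=34, max=34, total=-5}
  after event 8 (t=56: DEL total): {count=34, max=34}
  after event 9 (t=61: SET total = 35): {count=34, max=34, total=35}
  after event 10 (t=67: SET count = 9): {count=9, max=34, total=35}
  after event 11 (t=71: SET max = 14): {count=9, max=14, total=35}

Answer: {count=9, max=14, total=35}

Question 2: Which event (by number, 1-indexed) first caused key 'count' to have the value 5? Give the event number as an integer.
Looking for first event where count becomes 5:
  event 2: count (absent) -> 5  <-- first match

Answer: 2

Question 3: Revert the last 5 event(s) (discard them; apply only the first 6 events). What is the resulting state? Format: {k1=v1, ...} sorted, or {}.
Answer: {count=34, max=44, total=-5}

Derivation:
Keep first 6 events (discard last 5):
  after event 1 (t=8: DEC total by 13): {total=-13}
  after event 2 (t=13: INC count by 5): {count=5, total=-13}
  after event 3 (t=23: INC total by 8): {count=5, total=-5}
  after event 4 (t=31: INC count by 15): {count=20, total=-5}
  after event 5 (t=38: INC count by 14): {count=34, total=-5}
  after event 6 (t=47: SET max = 44): {count=34, max=44, total=-5}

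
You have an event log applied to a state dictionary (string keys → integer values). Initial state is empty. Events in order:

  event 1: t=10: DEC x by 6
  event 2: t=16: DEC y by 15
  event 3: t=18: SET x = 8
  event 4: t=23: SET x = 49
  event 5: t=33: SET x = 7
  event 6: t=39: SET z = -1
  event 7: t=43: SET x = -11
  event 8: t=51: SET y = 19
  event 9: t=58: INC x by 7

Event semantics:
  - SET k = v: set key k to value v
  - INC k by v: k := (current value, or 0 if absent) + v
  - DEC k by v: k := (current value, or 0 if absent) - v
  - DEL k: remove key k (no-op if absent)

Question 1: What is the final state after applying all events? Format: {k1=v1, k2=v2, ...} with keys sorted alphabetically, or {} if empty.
  after event 1 (t=10: DEC x by 6): {x=-6}
  after event 2 (t=16: DEC y by 15): {x=-6, y=-15}
  after event 3 (t=18: SET x = 8): {x=8, y=-15}
  after event 4 (t=23: SET x = 49): {x=49, y=-15}
  after event 5 (t=33: SET x = 7): {x=7, y=-15}
  after event 6 (t=39: SET z = -1): {x=7, y=-15, z=-1}
  after event 7 (t=43: SET x = -11): {x=-11, y=-15, z=-1}
  after event 8 (t=51: SET y = 19): {x=-11, y=19, z=-1}
  after event 9 (t=58: INC x by 7): {x=-4, y=19, z=-1}

Answer: {x=-4, y=19, z=-1}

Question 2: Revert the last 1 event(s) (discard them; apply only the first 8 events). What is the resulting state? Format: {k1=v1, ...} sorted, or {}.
Keep first 8 events (discard last 1):
  after event 1 (t=10: DEC x by 6): {x=-6}
  after event 2 (t=16: DEC y by 15): {x=-6, y=-15}
  after event 3 (t=18: SET x = 8): {x=8, y=-15}
  after event 4 (t=23: SET x = 49): {x=49, y=-15}
  after event 5 (t=33: SET x = 7): {x=7, y=-15}
  after event 6 (t=39: SET z = -1): {x=7, y=-15, z=-1}
  after event 7 (t=43: SET x = -11): {x=-11, y=-15, z=-1}
  after event 8 (t=51: SET y = 19): {x=-11, y=19, z=-1}

Answer: {x=-11, y=19, z=-1}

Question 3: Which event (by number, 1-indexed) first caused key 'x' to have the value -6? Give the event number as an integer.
Answer: 1

Derivation:
Looking for first event where x becomes -6:
  event 1: x (absent) -> -6  <-- first match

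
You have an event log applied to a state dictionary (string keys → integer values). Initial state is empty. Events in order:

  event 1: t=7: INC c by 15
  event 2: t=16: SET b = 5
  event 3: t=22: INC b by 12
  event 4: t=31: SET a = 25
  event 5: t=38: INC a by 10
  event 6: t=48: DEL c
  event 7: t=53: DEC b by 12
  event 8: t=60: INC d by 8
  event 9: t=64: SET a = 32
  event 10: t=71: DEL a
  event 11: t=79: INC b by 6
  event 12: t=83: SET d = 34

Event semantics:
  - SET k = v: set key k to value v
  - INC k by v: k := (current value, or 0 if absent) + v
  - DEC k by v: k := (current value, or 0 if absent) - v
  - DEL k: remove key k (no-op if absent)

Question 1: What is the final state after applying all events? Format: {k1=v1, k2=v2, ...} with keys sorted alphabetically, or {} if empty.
  after event 1 (t=7: INC c by 15): {c=15}
  after event 2 (t=16: SET b = 5): {b=5, c=15}
  after event 3 (t=22: INC b by 12): {b=17, c=15}
  after event 4 (t=31: SET a = 25): {a=25, b=17, c=15}
  after event 5 (t=38: INC a by 10): {a=35, b=17, c=15}
  after event 6 (t=48: DEL c): {a=35, b=17}
  after event 7 (t=53: DEC b by 12): {a=35, b=5}
  after event 8 (t=60: INC d by 8): {a=35, b=5, d=8}
  after event 9 (t=64: SET a = 32): {a=32, b=5, d=8}
  after event 10 (t=71: DEL a): {b=5, d=8}
  after event 11 (t=79: INC b by 6): {b=11, d=8}
  after event 12 (t=83: SET d = 34): {b=11, d=34}

Answer: {b=11, d=34}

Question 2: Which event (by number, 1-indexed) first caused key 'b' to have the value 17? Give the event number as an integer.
Answer: 3

Derivation:
Looking for first event where b becomes 17:
  event 2: b = 5
  event 3: b 5 -> 17  <-- first match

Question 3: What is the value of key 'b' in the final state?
Track key 'b' through all 12 events:
  event 1 (t=7: INC c by 15): b unchanged
  event 2 (t=16: SET b = 5): b (absent) -> 5
  event 3 (t=22: INC b by 12): b 5 -> 17
  event 4 (t=31: SET a = 25): b unchanged
  event 5 (t=38: INC a by 10): b unchanged
  event 6 (t=48: DEL c): b unchanged
  event 7 (t=53: DEC b by 12): b 17 -> 5
  event 8 (t=60: INC d by 8): b unchanged
  event 9 (t=64: SET a = 32): b unchanged
  event 10 (t=71: DEL a): b unchanged
  event 11 (t=79: INC b by 6): b 5 -> 11
  event 12 (t=83: SET d = 34): b unchanged
Final: b = 11

Answer: 11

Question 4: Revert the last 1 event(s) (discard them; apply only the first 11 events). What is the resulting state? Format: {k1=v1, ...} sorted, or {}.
Answer: {b=11, d=8}

Derivation:
Keep first 11 events (discard last 1):
  after event 1 (t=7: INC c by 15): {c=15}
  after event 2 (t=16: SET b = 5): {b=5, c=15}
  after event 3 (t=22: INC b by 12): {b=17, c=15}
  after event 4 (t=31: SET a = 25): {a=25, b=17, c=15}
  after event 5 (t=38: INC a by 10): {a=35, b=17, c=15}
  after event 6 (t=48: DEL c): {a=35, b=17}
  after event 7 (t=53: DEC b by 12): {a=35, b=5}
  after event 8 (t=60: INC d by 8): {a=35, b=5, d=8}
  after event 9 (t=64: SET a = 32): {a=32, b=5, d=8}
  after event 10 (t=71: DEL a): {b=5, d=8}
  after event 11 (t=79: INC b by 6): {b=11, d=8}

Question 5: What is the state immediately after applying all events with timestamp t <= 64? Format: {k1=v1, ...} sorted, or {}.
Apply events with t <= 64 (9 events):
  after event 1 (t=7: INC c by 15): {c=15}
  after event 2 (t=16: SET b = 5): {b=5, c=15}
  after event 3 (t=22: INC b by 12): {b=17, c=15}
  after event 4 (t=31: SET a = 25): {a=25, b=17, c=15}
  after event 5 (t=38: INC a by 10): {a=35, b=17, c=15}
  after event 6 (t=48: DEL c): {a=35, b=17}
  after event 7 (t=53: DEC b by 12): {a=35, b=5}
  after event 8 (t=60: INC d by 8): {a=35, b=5, d=8}
  after event 9 (t=64: SET a = 32): {a=32, b=5, d=8}

Answer: {a=32, b=5, d=8}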